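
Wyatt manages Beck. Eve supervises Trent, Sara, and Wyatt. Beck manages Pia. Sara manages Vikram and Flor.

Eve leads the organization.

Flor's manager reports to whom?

Flor reports to Sara, and Sara reports to Eve. So Flor's skip-level manager is Eve.

Eve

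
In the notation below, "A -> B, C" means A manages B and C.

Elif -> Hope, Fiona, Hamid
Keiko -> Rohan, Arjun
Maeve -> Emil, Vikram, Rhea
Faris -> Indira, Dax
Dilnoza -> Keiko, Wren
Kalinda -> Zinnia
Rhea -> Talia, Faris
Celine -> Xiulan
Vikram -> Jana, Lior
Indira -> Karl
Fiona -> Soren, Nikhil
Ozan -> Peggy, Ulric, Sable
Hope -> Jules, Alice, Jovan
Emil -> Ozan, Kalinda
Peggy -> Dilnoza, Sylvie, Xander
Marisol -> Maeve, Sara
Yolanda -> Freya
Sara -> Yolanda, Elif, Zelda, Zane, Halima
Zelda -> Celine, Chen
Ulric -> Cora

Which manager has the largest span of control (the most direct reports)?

Direct-report counts: Marisol has 2; Sara has 5; Zelda has 2; Celine has 1; Elif has 3; Fiona has 2; Hope has 3; Yolanda has 1; Maeve has 3; Rhea has 2; Faris has 2; Indira has 1; Vikram has 2; Emil has 2; Kalinda has 1; Ozan has 3; Ulric has 1; Peggy has 3; Dilnoza has 2; Keiko has 2. The largest is 5, held by Sara.

Sara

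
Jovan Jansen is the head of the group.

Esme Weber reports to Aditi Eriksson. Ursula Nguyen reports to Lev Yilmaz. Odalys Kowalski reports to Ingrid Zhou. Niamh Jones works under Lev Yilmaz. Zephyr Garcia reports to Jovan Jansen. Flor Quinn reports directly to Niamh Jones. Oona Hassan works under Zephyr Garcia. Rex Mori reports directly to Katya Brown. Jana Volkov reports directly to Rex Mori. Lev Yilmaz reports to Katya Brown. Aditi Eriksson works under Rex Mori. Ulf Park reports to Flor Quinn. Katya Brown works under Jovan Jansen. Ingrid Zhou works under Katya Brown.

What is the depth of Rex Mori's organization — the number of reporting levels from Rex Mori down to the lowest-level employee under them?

2

The longest chain under Rex Mori runs Rex Mori → Aditi Eriksson → Esme Weber, which is 2 levels below Rex Mori.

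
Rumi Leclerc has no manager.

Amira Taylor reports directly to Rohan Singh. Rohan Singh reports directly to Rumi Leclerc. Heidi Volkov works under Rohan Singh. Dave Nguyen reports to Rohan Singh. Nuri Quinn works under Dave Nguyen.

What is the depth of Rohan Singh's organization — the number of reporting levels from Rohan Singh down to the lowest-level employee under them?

2

The longest chain under Rohan Singh runs Rohan Singh → Dave Nguyen → Nuri Quinn, which is 2 levels below Rohan Singh.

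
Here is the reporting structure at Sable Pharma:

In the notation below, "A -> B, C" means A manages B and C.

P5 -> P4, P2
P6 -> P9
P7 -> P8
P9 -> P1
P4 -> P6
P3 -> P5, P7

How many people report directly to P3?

2

P3 directly manages P5, P7. That is 2 direct reports.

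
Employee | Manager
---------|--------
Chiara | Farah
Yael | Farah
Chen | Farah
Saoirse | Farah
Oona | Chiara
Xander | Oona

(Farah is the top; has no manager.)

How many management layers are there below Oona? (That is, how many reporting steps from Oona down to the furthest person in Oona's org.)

The longest chain under Oona runs Oona → Xander, which is 1 level below Oona.

1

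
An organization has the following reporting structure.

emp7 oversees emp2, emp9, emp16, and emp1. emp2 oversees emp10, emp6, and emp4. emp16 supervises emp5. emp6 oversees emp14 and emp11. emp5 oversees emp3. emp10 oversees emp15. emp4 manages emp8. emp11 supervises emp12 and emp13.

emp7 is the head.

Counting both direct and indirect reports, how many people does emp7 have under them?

emp7 directly manages emp2, emp9, emp16, emp1. Under emp2: emp4, emp8, emp10, emp15, emp6, emp11, emp13, emp12, emp14 (9). emp9 has no reports. Under emp16: emp5, emp3 (2). emp1 has no reports. So emp7's organization is 4 direct reports plus everyone under them: 10 + 1 + 3 + 1 = 15.

15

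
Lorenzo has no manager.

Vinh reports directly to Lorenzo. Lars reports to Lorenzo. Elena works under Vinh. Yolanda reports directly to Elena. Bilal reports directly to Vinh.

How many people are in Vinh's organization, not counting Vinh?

Vinh directly manages Elena, Bilal. Under Elena: Yolanda (1). Bilal has no reports. So Vinh's organization is 2 direct reports plus everyone under them: 2 + 1 = 3.

3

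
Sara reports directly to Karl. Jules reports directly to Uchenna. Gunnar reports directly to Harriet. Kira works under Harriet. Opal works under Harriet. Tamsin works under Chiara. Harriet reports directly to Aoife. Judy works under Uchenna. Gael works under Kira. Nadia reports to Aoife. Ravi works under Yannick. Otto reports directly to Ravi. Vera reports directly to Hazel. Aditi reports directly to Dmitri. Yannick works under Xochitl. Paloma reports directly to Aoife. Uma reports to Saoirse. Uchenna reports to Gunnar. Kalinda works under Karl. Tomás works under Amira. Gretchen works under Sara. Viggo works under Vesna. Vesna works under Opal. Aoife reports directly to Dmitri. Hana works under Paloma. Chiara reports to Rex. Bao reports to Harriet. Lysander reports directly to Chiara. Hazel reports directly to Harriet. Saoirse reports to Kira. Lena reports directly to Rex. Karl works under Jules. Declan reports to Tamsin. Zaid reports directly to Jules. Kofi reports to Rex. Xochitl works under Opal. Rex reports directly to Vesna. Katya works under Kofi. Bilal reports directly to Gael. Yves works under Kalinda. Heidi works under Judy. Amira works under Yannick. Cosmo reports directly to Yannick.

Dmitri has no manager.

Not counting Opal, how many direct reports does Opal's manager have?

Opal reports to Harriet. Harriet's other direct reports are Gunnar, Kira, Hazel, Bao — 4 peers.

4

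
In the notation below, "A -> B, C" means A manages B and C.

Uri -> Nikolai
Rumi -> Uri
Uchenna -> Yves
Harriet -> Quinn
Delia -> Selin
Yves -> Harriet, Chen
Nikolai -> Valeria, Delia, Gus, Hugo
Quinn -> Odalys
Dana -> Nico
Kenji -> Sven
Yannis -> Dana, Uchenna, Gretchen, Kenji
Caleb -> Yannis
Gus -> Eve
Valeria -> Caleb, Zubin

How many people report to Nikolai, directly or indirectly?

Nikolai directly manages Valeria, Delia, Gus, Hugo. Under Valeria: Zubin, Caleb, Yannis, Kenji, Sven, Gretchen, Uchenna, Yves, Chen, Harriet, Quinn, Odalys, Dana, Nico (14). Under Delia: Selin (1). Under Gus: Eve (1). Hugo has no reports. So Nikolai's organization is 4 direct reports plus everyone under them: 15 + 2 + 2 + 1 = 20.

20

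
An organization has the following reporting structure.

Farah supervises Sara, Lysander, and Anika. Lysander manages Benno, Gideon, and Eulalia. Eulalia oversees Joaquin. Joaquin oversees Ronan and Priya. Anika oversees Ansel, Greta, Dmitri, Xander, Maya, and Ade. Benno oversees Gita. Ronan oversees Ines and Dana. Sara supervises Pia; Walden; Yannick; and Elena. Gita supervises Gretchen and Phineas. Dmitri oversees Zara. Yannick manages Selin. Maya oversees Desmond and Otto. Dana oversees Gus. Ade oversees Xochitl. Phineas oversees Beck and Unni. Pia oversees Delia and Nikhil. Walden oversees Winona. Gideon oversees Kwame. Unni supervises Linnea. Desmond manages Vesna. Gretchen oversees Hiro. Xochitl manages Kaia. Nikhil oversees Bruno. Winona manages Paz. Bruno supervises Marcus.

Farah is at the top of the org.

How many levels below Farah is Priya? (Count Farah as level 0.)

Chain from Priya up to Farah: Priya → Joaquin → Eulalia → Lysander → Farah. That is 4 steps up, so Priya is 4 levels below Farah.

4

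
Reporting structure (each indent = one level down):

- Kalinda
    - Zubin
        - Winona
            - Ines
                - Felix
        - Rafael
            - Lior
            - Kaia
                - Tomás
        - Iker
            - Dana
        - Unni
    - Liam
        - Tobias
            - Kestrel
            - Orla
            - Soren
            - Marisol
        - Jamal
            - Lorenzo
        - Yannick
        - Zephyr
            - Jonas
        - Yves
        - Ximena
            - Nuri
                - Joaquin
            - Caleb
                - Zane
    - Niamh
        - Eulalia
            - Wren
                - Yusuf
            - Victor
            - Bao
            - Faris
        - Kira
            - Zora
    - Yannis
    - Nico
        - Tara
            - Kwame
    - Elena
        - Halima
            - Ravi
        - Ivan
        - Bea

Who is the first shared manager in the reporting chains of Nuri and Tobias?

Liam

Nuri's chain of managers is Ximena, Liam, Kalinda. Tobias's chain of managers is Liam, Kalinda. The first manager that appears in both chains is Liam.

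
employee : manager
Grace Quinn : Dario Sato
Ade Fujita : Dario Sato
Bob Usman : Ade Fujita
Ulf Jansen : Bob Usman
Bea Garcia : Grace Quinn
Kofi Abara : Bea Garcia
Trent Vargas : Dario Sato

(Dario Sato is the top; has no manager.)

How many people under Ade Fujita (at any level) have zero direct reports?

The only person in Ade Fujita's organization with no one reporting to them is Ulf Jansen. That is 1.

1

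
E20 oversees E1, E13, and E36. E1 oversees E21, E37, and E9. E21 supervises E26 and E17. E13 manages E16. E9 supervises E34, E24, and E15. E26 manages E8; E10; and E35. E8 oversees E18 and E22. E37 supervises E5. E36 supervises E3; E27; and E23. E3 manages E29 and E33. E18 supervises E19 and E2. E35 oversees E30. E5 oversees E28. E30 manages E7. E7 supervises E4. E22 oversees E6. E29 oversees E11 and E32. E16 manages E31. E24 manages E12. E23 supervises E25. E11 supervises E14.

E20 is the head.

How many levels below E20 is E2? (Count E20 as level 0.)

Chain from E2 up to E20: E2 → E18 → E8 → E26 → E21 → E1 → E20. That is 6 steps up, so E2 is 6 levels below E20.

6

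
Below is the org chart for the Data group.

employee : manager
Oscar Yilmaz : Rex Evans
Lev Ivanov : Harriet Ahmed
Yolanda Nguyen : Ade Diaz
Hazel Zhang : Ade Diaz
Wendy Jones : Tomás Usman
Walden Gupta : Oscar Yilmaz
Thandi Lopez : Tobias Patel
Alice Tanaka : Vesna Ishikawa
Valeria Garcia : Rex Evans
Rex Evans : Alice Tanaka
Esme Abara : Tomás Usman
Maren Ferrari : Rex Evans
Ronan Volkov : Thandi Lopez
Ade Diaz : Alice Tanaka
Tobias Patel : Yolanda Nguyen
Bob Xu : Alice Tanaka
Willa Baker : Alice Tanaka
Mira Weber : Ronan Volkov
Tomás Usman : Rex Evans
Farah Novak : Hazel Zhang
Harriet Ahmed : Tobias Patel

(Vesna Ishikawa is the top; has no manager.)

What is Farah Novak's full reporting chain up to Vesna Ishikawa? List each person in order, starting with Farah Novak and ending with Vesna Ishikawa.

Farah Novak reports to Hazel Zhang. Hazel Zhang reports to Ade Diaz. Ade Diaz reports to Alice Tanaka. Alice Tanaka reports to Vesna Ishikawa. Vesna Ishikawa is at the top.

Farah Novak -> Hazel Zhang -> Ade Diaz -> Alice Tanaka -> Vesna Ishikawa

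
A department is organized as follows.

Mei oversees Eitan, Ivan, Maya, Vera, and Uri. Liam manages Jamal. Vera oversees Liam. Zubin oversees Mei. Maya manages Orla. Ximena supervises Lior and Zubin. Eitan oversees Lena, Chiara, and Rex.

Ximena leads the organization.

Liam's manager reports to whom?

Mei

Liam reports to Vera, and Vera reports to Mei. So Liam's skip-level manager is Mei.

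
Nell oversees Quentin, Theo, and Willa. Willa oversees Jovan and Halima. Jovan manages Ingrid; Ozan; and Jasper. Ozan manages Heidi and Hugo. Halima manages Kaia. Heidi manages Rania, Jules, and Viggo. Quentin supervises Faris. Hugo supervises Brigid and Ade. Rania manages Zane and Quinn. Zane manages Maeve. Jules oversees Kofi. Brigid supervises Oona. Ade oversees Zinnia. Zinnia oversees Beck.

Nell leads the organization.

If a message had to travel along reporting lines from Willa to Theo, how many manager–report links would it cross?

Willa is 1 level below Nell, and Theo is 1 level below Nell (their lowest common manager). The shortest path runs up from Willa to Nell and back down to Theo: 1 + 1 = 2 links.

2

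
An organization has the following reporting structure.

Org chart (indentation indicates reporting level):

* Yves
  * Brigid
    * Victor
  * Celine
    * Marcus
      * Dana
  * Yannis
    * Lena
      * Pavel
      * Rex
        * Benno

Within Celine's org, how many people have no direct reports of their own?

The only person in Celine's organization with no one reporting to them is Dana. That is 1.

1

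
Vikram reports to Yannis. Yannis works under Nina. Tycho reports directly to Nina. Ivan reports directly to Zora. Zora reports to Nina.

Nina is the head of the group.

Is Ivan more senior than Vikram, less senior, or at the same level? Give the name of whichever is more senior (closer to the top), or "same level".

same level

Both Ivan and Vikram are 2 levels below Nina.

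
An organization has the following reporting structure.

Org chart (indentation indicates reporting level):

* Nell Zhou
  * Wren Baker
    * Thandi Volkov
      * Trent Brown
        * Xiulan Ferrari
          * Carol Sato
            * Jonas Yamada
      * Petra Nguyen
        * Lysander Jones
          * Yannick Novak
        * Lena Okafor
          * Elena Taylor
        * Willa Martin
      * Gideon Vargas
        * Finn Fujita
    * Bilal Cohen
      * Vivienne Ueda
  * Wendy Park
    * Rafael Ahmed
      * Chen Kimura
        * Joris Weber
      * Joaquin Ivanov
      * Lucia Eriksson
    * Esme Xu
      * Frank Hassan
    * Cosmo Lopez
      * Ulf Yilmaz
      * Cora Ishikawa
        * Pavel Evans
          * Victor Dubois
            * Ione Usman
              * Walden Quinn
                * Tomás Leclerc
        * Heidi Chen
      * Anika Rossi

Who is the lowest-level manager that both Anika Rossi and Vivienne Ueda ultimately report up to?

Nell Zhou

Anika Rossi's chain of managers is Cosmo Lopez, Wendy Park, Nell Zhou. Vivienne Ueda's chain of managers is Bilal Cohen, Wren Baker, Nell Zhou. The first manager that appears in both chains is Nell Zhou.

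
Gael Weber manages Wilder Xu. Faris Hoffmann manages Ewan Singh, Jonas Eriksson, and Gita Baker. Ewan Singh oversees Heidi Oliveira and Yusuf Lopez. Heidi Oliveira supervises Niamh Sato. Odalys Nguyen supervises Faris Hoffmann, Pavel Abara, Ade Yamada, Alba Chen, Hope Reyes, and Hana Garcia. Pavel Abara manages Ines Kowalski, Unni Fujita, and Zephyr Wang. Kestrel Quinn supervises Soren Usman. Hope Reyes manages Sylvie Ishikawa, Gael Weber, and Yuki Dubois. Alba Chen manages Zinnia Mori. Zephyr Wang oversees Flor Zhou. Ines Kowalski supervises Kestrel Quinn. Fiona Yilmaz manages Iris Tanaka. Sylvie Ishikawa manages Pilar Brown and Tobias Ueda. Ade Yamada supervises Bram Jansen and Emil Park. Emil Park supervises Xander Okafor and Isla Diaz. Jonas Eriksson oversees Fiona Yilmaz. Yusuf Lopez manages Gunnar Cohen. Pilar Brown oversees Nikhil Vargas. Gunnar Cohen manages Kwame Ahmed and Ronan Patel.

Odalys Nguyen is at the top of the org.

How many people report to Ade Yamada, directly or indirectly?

4

Ade Yamada directly manages Bram Jansen, Emil Park. Bram Jansen has no reports. Under Emil Park: Isla Diaz, Xander Okafor (2). So Ade Yamada's organization is 2 direct reports plus everyone under them: 1 + 3 = 4.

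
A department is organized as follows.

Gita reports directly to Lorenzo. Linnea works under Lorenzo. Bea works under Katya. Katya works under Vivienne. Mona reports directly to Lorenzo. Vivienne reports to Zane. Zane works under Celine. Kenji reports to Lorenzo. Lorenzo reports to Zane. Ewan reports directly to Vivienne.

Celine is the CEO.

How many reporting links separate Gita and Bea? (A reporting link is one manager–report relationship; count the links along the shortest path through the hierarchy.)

5

Gita is 2 levels below Zane, and Bea is 3 levels below Zane (their lowest common manager). The shortest path runs up from Gita to Zane and back down to Bea: 2 + 3 = 5 links.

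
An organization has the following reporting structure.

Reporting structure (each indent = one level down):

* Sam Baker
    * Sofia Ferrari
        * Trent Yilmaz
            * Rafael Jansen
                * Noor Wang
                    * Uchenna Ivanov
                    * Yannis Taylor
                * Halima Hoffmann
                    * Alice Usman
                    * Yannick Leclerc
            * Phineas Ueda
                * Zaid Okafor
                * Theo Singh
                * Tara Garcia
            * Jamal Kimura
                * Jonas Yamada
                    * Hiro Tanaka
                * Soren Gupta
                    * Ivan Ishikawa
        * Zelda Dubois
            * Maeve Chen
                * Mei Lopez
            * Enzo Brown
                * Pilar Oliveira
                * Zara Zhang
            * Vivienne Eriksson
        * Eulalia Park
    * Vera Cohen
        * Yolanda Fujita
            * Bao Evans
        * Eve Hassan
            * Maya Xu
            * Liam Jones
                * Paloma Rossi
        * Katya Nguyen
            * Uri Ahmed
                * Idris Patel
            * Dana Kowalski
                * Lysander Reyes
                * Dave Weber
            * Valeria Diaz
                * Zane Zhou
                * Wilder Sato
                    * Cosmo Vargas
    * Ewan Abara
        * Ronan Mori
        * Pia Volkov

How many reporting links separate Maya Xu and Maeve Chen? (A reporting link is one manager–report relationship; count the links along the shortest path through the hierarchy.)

Maya Xu is 3 levels below Sam Baker, and Maeve Chen is 3 levels below Sam Baker (their lowest common manager). The shortest path runs up from Maya Xu to Sam Baker and back down to Maeve Chen: 3 + 3 = 6 links.

6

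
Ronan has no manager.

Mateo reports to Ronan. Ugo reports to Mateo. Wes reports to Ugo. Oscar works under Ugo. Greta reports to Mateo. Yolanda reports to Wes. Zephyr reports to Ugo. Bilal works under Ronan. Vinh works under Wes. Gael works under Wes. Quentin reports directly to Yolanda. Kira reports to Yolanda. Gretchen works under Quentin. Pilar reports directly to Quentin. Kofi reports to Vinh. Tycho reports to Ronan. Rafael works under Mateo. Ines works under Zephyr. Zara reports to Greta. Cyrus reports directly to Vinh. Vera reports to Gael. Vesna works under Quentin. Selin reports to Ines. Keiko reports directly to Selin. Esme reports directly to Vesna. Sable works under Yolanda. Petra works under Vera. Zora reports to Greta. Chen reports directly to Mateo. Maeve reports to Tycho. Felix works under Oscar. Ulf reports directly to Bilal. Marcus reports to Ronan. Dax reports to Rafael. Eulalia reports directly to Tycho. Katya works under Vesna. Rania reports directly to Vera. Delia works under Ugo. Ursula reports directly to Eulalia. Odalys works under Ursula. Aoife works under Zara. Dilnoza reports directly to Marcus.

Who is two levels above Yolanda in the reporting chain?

Yolanda reports to Wes, and Wes reports to Ugo. So Yolanda's skip-level manager is Ugo.

Ugo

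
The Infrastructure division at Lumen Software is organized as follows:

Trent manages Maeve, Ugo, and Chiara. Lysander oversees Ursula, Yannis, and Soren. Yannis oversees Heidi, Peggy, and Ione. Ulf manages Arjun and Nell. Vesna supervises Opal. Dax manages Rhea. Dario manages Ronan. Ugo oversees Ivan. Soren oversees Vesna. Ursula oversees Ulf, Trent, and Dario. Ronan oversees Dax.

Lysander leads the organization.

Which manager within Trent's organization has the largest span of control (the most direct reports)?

Trent

Direct-report counts within Trent's organization: Trent has 3; Ugo has 1. The largest is 3, held by Trent.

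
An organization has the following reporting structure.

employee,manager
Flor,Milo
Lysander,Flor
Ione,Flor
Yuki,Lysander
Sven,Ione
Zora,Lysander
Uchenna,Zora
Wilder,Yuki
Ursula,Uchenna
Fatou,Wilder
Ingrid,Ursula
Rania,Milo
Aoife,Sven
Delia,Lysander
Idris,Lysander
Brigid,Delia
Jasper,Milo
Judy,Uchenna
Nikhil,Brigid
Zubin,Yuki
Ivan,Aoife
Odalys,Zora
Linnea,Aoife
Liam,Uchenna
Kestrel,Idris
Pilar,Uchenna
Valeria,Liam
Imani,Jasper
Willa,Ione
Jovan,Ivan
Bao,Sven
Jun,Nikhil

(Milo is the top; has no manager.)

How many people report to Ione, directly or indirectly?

7

Ione directly manages Sven, Willa. Under Sven: Bao, Aoife, Linnea, Ivan, Jovan (5). Willa has no reports. So Ione's organization is 2 direct reports plus everyone under them: 6 + 1 = 7.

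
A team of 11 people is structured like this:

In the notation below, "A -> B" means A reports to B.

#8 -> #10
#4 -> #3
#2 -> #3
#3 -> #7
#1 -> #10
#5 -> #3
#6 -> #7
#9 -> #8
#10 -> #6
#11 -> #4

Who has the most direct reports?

#3

Direct-report counts: #7 has 2; #3 has 3; #4 has 1; #6 has 1; #10 has 2; #8 has 1. The largest is 3, held by #3.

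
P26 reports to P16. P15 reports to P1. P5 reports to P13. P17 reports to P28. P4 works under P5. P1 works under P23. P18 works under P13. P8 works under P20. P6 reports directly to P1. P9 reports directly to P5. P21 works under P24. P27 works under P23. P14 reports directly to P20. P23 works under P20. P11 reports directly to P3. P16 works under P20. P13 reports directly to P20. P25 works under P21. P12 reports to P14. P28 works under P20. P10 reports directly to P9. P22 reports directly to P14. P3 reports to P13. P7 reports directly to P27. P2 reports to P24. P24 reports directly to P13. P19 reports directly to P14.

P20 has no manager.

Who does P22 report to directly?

P14

P22 reports directly to P14.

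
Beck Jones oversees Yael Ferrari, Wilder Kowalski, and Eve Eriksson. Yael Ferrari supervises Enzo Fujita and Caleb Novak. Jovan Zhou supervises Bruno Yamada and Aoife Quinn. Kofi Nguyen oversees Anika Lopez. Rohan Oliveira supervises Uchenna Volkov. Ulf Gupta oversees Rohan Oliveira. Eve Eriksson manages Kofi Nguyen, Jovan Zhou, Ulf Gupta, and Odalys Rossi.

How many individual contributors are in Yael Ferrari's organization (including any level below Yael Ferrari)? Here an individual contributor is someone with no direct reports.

2

The people in Yael Ferrari's organization with no one reporting to them are Enzo Fujita, Caleb Novak. That is 2.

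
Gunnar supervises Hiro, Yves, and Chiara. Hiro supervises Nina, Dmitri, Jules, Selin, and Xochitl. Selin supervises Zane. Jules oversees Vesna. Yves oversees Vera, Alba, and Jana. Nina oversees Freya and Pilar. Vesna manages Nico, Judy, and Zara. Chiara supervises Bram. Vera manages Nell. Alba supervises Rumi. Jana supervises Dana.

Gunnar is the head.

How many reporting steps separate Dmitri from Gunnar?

Chain from Dmitri up to Gunnar: Dmitri → Hiro → Gunnar. That is 2 steps up, so Dmitri is 2 levels below Gunnar.

2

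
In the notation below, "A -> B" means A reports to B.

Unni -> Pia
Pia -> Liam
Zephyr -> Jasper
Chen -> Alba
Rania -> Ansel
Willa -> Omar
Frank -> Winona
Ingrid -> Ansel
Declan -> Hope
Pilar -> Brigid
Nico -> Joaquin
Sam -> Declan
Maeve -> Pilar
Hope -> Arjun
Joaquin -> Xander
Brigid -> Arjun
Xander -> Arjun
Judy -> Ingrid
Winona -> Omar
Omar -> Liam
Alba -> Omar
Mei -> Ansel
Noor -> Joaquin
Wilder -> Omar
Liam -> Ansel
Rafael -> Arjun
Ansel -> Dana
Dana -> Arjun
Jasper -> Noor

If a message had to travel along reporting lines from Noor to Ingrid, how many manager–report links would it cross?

6

Noor is 3 levels below Arjun, and Ingrid is 3 levels below Arjun (their lowest common manager). The shortest path runs up from Noor to Arjun and back down to Ingrid: 3 + 3 = 6 links.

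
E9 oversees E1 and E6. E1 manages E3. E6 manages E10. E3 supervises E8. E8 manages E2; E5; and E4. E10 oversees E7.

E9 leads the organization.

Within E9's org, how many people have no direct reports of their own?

The people in E9's organization with no one reporting to them are E7, E4, E5, E2. That is 4.

4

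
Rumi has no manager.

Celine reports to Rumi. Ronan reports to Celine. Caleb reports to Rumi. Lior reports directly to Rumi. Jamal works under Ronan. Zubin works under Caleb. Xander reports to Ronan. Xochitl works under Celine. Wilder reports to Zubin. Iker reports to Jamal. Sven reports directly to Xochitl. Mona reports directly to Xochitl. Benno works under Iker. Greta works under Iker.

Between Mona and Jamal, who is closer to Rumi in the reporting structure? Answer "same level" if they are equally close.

Both Mona and Jamal are 3 levels below Rumi.

same level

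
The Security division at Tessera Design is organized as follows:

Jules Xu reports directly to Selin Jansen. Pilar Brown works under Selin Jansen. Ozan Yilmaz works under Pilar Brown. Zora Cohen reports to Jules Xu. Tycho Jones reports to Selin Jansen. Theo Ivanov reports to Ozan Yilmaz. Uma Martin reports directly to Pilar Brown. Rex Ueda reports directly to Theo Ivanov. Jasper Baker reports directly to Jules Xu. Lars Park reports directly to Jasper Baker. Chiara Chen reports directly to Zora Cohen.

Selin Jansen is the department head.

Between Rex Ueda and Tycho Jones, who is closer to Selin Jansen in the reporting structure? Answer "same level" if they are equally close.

Rex Ueda is 4 levels below Selin Jansen; Tycho Jones is 1. Tycho Jones is higher.

Tycho Jones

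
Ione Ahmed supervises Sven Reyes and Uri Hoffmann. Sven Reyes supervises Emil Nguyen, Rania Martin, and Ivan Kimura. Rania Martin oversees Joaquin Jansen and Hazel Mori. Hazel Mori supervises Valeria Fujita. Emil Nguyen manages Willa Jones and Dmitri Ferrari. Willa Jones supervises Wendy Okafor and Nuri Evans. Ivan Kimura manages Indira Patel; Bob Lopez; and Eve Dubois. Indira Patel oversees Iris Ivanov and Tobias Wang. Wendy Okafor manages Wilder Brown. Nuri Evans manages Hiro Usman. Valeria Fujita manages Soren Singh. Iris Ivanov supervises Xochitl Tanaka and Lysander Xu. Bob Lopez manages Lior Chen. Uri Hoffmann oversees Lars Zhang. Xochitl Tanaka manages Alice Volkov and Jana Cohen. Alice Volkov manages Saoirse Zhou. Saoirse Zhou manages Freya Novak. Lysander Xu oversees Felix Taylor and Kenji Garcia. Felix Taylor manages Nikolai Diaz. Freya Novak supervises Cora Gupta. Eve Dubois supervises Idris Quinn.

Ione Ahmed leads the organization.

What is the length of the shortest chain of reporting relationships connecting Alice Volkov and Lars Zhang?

Alice Volkov is 6 levels below Ione Ahmed, and Lars Zhang is 2 levels below Ione Ahmed (their lowest common manager). The shortest path runs up from Alice Volkov to Ione Ahmed and back down to Lars Zhang: 6 + 2 = 8 links.

8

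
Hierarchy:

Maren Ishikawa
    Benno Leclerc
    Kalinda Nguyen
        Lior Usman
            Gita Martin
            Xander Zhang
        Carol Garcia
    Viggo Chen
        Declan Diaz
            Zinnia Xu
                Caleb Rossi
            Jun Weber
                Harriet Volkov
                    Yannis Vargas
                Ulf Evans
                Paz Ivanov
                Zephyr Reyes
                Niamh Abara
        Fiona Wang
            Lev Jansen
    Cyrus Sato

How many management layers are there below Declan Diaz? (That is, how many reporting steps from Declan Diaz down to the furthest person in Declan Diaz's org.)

3

The longest chain under Declan Diaz runs Declan Diaz → Jun Weber → Harriet Volkov → Yannis Vargas, which is 3 levels below Declan Diaz.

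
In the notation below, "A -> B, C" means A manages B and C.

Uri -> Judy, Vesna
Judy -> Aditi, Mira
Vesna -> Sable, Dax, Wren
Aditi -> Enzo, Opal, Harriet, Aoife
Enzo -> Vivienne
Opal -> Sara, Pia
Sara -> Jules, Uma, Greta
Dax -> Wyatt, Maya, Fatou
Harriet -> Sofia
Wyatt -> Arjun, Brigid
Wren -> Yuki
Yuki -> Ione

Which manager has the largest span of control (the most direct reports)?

Aditi

Direct-report counts: Uri has 2; Vesna has 3; Wren has 1; Yuki has 1; Dax has 3; Wyatt has 2; Judy has 2; Aditi has 4; Harriet has 1; Opal has 2; Sara has 3; Enzo has 1. The largest is 4, held by Aditi.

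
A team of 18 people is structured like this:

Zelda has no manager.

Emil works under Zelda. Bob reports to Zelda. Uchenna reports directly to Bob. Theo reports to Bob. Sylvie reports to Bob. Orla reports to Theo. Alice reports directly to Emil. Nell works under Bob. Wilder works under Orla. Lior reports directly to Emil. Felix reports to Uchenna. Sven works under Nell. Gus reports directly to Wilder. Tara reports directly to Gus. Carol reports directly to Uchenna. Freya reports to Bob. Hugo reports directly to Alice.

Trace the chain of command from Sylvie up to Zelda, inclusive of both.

Sylvie reports to Bob. Bob reports to Zelda. Zelda is at the top.

Sylvie -> Bob -> Zelda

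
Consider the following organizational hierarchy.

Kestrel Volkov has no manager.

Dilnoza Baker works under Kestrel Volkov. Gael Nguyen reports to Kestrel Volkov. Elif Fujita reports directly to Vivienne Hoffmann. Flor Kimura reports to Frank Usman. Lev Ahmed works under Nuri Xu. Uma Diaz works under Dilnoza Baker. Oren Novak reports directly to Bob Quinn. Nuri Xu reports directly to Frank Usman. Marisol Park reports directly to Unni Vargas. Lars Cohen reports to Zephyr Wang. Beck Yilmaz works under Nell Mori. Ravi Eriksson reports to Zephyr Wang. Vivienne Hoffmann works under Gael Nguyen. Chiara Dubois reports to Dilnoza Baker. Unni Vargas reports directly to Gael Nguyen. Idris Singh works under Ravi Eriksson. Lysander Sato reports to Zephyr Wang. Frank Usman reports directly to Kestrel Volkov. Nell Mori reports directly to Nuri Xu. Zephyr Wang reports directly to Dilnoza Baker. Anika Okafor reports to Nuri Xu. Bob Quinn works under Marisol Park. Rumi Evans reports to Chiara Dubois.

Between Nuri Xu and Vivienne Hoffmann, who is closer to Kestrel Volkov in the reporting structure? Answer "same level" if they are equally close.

Both Nuri Xu and Vivienne Hoffmann are 2 levels below Kestrel Volkov.

same level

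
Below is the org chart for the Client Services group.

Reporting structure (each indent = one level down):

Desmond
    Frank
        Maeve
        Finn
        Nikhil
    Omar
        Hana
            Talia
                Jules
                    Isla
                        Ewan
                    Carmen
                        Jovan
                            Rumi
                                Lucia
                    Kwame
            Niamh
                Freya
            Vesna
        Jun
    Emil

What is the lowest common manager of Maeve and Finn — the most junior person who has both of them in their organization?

Frank

Maeve's chain of managers is Frank, Desmond. Finn's chain of managers is Frank, Desmond. The first manager that appears in both chains is Frank.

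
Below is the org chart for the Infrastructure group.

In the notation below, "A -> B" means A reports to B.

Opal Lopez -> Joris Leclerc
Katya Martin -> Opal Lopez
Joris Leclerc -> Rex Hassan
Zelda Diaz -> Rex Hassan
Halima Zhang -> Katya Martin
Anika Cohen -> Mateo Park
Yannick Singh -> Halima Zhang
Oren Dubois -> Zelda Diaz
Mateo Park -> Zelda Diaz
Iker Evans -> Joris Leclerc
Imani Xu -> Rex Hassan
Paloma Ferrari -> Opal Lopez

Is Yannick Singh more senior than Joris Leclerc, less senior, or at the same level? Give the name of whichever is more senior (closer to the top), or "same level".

Yannick Singh is 5 levels below Rex Hassan; Joris Leclerc is 1. Joris Leclerc is higher.

Joris Leclerc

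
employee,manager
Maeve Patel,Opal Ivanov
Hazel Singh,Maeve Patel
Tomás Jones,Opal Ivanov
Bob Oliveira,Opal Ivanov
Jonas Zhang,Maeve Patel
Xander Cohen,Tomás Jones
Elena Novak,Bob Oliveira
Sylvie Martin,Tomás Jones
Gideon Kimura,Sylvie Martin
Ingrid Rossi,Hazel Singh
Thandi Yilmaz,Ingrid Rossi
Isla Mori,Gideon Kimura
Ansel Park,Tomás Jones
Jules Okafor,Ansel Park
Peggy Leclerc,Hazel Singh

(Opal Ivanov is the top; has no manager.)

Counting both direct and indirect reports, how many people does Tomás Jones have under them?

6

Tomás Jones directly manages Xander Cohen, Sylvie Martin, Ansel Park. Xander Cohen has no reports. Under Sylvie Martin: Gideon Kimura, Isla Mori (2). Under Ansel Park: Jules Okafor (1). So Tomás Jones's organization is 3 direct reports plus everyone under them: 1 + 3 + 2 = 6.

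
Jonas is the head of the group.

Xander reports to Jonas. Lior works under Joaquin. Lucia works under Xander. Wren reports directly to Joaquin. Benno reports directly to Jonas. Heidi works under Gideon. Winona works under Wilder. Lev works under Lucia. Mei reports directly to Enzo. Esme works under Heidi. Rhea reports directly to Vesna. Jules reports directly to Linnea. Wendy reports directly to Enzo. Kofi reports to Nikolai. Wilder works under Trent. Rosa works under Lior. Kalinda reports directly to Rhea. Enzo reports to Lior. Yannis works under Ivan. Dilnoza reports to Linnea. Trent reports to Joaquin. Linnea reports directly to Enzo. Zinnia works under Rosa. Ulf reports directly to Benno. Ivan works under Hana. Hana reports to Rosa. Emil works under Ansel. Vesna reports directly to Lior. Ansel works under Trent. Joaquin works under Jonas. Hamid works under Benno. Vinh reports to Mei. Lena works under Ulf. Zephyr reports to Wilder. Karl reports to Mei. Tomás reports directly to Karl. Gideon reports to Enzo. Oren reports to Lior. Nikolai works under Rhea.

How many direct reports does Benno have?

2

Benno directly manages Ulf, Hamid. That is 2 direct reports.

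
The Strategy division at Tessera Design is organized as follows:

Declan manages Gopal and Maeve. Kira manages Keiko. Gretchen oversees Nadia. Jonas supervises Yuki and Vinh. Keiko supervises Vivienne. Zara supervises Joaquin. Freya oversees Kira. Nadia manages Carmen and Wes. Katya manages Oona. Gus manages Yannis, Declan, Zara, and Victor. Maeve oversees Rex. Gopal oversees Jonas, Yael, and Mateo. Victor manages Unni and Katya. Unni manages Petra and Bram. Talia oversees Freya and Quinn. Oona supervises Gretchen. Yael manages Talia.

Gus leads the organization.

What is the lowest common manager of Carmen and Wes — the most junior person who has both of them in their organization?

Nadia

Carmen's chain of managers is Nadia, Gretchen, Oona, Katya, Victor, Gus. Wes's chain of managers is Nadia, Gretchen, Oona, Katya, Victor, Gus. The first manager that appears in both chains is Nadia.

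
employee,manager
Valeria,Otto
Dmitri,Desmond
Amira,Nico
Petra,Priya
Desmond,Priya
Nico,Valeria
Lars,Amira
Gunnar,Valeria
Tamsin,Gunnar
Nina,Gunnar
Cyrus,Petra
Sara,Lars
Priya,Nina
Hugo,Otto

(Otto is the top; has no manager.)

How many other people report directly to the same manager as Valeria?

Valeria reports to Otto. Otto's other direct reports are Hugo — 1 peer.

1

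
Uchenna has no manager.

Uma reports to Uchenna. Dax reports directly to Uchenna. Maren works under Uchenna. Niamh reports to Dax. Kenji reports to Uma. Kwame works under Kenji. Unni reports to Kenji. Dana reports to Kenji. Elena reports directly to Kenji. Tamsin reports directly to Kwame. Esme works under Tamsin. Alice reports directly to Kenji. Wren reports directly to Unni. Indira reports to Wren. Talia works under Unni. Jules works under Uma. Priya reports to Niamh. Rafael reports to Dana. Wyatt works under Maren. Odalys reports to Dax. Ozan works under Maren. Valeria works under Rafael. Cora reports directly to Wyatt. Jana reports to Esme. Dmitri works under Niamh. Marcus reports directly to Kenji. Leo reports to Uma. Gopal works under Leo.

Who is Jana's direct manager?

Jana reports directly to Esme.

Esme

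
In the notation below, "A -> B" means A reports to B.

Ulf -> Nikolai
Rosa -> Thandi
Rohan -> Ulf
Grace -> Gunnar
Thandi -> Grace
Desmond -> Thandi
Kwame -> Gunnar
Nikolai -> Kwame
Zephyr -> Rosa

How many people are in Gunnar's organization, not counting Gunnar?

9

Gunnar directly manages Grace, Kwame. Under Grace: Thandi, Desmond, Rosa, Zephyr (4). Under Kwame: Nikolai, Ulf, Rohan (3). So Gunnar's organization is 2 direct reports plus everyone under them: 5 + 4 = 9.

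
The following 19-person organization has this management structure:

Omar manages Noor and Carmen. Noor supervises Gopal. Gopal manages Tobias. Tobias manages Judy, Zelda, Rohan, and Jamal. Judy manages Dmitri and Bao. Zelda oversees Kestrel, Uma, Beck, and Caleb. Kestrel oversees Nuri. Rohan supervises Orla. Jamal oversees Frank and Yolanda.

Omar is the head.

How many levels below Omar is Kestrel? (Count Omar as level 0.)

Chain from Kestrel up to Omar: Kestrel → Zelda → Tobias → Gopal → Noor → Omar. That is 5 steps up, so Kestrel is 5 levels below Omar.

5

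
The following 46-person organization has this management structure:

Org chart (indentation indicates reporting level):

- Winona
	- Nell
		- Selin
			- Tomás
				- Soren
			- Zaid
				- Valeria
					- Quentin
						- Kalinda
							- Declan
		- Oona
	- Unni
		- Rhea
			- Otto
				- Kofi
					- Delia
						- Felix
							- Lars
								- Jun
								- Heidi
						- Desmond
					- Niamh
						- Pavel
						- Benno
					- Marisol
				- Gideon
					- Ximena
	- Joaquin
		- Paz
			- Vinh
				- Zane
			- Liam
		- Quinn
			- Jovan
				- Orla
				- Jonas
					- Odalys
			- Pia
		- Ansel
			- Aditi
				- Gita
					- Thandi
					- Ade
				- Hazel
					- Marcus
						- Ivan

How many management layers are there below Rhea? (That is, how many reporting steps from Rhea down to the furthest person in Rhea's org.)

The longest chain under Rhea runs Rhea → Otto → Kofi → Delia → Felix → Lars → Heidi, which is 6 levels below Rhea.

6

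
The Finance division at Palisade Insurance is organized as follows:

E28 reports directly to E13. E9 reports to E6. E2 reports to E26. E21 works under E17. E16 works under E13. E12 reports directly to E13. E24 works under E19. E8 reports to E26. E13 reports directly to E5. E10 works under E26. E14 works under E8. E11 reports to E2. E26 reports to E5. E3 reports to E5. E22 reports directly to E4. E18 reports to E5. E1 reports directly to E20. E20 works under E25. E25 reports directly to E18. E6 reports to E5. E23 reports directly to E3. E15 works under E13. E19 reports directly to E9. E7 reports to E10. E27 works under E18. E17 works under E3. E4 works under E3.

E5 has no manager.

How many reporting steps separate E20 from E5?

3

Chain from E20 up to E5: E20 → E25 → E18 → E5. That is 3 steps up, so E20 is 3 levels below E5.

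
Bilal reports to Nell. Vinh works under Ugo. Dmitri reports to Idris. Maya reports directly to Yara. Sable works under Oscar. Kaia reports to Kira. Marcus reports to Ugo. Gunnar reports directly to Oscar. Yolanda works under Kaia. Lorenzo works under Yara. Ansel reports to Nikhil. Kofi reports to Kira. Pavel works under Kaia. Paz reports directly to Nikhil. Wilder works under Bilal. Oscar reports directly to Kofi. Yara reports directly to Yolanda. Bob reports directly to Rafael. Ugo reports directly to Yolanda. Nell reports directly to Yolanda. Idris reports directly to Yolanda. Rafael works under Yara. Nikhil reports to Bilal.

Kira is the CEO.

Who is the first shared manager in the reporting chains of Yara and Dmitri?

Yolanda

Yara's chain of managers is Yolanda, Kaia, Kira. Dmitri's chain of managers is Idris, Yolanda, Kaia, Kira. The first manager that appears in both chains is Yolanda.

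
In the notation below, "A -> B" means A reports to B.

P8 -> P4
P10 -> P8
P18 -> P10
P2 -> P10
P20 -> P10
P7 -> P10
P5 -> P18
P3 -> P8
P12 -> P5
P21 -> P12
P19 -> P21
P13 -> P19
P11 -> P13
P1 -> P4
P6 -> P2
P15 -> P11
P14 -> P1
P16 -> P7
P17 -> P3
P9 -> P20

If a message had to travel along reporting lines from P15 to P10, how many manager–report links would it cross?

P15 is in P10's organization: the chain from P15 up to P10 is P15 → P11 → P13 → P19 → P21 → P12 → P5 → P18 → P10, which is 8 links.

8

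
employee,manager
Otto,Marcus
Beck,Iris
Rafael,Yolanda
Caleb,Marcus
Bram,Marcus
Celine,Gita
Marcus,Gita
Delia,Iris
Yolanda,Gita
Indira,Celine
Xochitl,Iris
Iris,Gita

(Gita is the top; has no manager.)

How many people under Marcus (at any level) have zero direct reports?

3

The people in Marcus's organization with no one reporting to them are Caleb, Otto, Bram. That is 3.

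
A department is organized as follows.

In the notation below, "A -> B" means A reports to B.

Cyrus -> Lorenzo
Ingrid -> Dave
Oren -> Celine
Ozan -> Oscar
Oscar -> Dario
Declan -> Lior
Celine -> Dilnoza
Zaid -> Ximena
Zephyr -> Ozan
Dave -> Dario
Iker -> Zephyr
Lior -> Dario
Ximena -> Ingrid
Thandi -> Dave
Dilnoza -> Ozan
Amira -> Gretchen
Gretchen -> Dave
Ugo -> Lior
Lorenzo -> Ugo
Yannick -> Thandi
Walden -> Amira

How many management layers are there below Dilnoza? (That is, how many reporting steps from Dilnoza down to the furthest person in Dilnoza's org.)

The longest chain under Dilnoza runs Dilnoza → Celine → Oren, which is 2 levels below Dilnoza.

2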